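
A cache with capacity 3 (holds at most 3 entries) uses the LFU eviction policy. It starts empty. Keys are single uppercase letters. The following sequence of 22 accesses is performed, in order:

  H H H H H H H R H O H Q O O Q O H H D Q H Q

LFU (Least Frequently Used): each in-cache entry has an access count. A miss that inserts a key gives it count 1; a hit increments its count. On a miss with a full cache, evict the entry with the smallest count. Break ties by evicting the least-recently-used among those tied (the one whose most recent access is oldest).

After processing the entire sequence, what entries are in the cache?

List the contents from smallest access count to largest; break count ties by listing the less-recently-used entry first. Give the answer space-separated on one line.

LFU simulation (capacity=3):
  1. access H: MISS. Cache: [H(c=1)]
  2. access H: HIT, count now 2. Cache: [H(c=2)]
  3. access H: HIT, count now 3. Cache: [H(c=3)]
  4. access H: HIT, count now 4. Cache: [H(c=4)]
  5. access H: HIT, count now 5. Cache: [H(c=5)]
  6. access H: HIT, count now 6. Cache: [H(c=6)]
  7. access H: HIT, count now 7. Cache: [H(c=7)]
  8. access R: MISS. Cache: [R(c=1) H(c=7)]
  9. access H: HIT, count now 8. Cache: [R(c=1) H(c=8)]
  10. access O: MISS. Cache: [R(c=1) O(c=1) H(c=8)]
  11. access H: HIT, count now 9. Cache: [R(c=1) O(c=1) H(c=9)]
  12. access Q: MISS, evict R(c=1). Cache: [O(c=1) Q(c=1) H(c=9)]
  13. access O: HIT, count now 2. Cache: [Q(c=1) O(c=2) H(c=9)]
  14. access O: HIT, count now 3. Cache: [Q(c=1) O(c=3) H(c=9)]
  15. access Q: HIT, count now 2. Cache: [Q(c=2) O(c=3) H(c=9)]
  16. access O: HIT, count now 4. Cache: [Q(c=2) O(c=4) H(c=9)]
  17. access H: HIT, count now 10. Cache: [Q(c=2) O(c=4) H(c=10)]
  18. access H: HIT, count now 11. Cache: [Q(c=2) O(c=4) H(c=11)]
  19. access D: MISS, evict Q(c=2). Cache: [D(c=1) O(c=4) H(c=11)]
  20. access Q: MISS, evict D(c=1). Cache: [Q(c=1) O(c=4) H(c=11)]
  21. access H: HIT, count now 12. Cache: [Q(c=1) O(c=4) H(c=12)]
  22. access Q: HIT, count now 2. Cache: [Q(c=2) O(c=4) H(c=12)]
Total: 16 hits, 6 misses, 3 evictions

Answer: Q O H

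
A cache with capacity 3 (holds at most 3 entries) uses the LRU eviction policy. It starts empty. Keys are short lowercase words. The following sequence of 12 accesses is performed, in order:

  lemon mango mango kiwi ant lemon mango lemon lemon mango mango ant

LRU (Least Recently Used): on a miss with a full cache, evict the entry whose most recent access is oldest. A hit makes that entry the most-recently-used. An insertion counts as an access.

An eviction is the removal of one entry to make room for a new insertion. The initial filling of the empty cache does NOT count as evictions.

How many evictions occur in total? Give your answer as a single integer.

Answer: 3

Derivation:
LRU simulation (capacity=3):
  1. access lemon: MISS. Cache (LRU->MRU): [lemon]
  2. access mango: MISS. Cache (LRU->MRU): [lemon mango]
  3. access mango: HIT. Cache (LRU->MRU): [lemon mango]
  4. access kiwi: MISS. Cache (LRU->MRU): [lemon mango kiwi]
  5. access ant: MISS, evict lemon. Cache (LRU->MRU): [mango kiwi ant]
  6. access lemon: MISS, evict mango. Cache (LRU->MRU): [kiwi ant lemon]
  7. access mango: MISS, evict kiwi. Cache (LRU->MRU): [ant lemon mango]
  8. access lemon: HIT. Cache (LRU->MRU): [ant mango lemon]
  9. access lemon: HIT. Cache (LRU->MRU): [ant mango lemon]
  10. access mango: HIT. Cache (LRU->MRU): [ant lemon mango]
  11. access mango: HIT. Cache (LRU->MRU): [ant lemon mango]
  12. access ant: HIT. Cache (LRU->MRU): [lemon mango ant]
Total: 6 hits, 6 misses, 3 evictions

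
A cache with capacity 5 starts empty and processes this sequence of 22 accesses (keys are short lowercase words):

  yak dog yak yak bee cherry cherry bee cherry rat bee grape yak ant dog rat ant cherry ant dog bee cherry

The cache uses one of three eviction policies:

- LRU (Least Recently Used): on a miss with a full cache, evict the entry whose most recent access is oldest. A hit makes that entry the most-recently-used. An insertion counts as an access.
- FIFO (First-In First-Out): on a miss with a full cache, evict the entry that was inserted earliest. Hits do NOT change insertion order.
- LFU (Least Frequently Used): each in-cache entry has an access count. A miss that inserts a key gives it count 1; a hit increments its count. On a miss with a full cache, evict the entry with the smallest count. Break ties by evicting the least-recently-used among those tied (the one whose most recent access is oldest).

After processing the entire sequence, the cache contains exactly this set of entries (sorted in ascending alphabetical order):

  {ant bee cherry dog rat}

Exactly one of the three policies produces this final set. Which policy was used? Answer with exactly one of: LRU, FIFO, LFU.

Simulating under each policy and comparing final sets:
  LRU: final set = {ant bee cherry dog rat} -> MATCHES target
  FIFO: final set = {ant bee cherry dog yak} -> differs
  LFU: final set = {ant bee cherry dog yak} -> differs
Only LRU produces the target set.

Answer: LRU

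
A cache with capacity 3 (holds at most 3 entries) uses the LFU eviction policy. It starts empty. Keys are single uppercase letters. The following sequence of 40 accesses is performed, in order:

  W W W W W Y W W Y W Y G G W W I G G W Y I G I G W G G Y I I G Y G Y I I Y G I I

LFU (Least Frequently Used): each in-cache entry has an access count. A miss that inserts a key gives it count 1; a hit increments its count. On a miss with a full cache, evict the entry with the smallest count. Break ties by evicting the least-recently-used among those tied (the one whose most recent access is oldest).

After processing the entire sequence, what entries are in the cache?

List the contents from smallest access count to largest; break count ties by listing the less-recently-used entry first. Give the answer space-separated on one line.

LFU simulation (capacity=3):
  1. access W: MISS. Cache: [W(c=1)]
  2. access W: HIT, count now 2. Cache: [W(c=2)]
  3. access W: HIT, count now 3. Cache: [W(c=3)]
  4. access W: HIT, count now 4. Cache: [W(c=4)]
  5. access W: HIT, count now 5. Cache: [W(c=5)]
  6. access Y: MISS. Cache: [Y(c=1) W(c=5)]
  7. access W: HIT, count now 6. Cache: [Y(c=1) W(c=6)]
  8. access W: HIT, count now 7. Cache: [Y(c=1) W(c=7)]
  9. access Y: HIT, count now 2. Cache: [Y(c=2) W(c=7)]
  10. access W: HIT, count now 8. Cache: [Y(c=2) W(c=8)]
  11. access Y: HIT, count now 3. Cache: [Y(c=3) W(c=8)]
  12. access G: MISS. Cache: [G(c=1) Y(c=3) W(c=8)]
  13. access G: HIT, count now 2. Cache: [G(c=2) Y(c=3) W(c=8)]
  14. access W: HIT, count now 9. Cache: [G(c=2) Y(c=3) W(c=9)]
  15. access W: HIT, count now 10. Cache: [G(c=2) Y(c=3) W(c=10)]
  16. access I: MISS, evict G(c=2). Cache: [I(c=1) Y(c=3) W(c=10)]
  17. access G: MISS, evict I(c=1). Cache: [G(c=1) Y(c=3) W(c=10)]
  18. access G: HIT, count now 2. Cache: [G(c=2) Y(c=3) W(c=10)]
  19. access W: HIT, count now 11. Cache: [G(c=2) Y(c=3) W(c=11)]
  20. access Y: HIT, count now 4. Cache: [G(c=2) Y(c=4) W(c=11)]
  21. access I: MISS, evict G(c=2). Cache: [I(c=1) Y(c=4) W(c=11)]
  22. access G: MISS, evict I(c=1). Cache: [G(c=1) Y(c=4) W(c=11)]
  23. access I: MISS, evict G(c=1). Cache: [I(c=1) Y(c=4) W(c=11)]
  24. access G: MISS, evict I(c=1). Cache: [G(c=1) Y(c=4) W(c=11)]
  25. access W: HIT, count now 12. Cache: [G(c=1) Y(c=4) W(c=12)]
  26. access G: HIT, count now 2. Cache: [G(c=2) Y(c=4) W(c=12)]
  27. access G: HIT, count now 3. Cache: [G(c=3) Y(c=4) W(c=12)]
  28. access Y: HIT, count now 5. Cache: [G(c=3) Y(c=5) W(c=12)]
  29. access I: MISS, evict G(c=3). Cache: [I(c=1) Y(c=5) W(c=12)]
  30. access I: HIT, count now 2. Cache: [I(c=2) Y(c=5) W(c=12)]
  31. access G: MISS, evict I(c=2). Cache: [G(c=1) Y(c=5) W(c=12)]
  32. access Y: HIT, count now 6. Cache: [G(c=1) Y(c=6) W(c=12)]
  33. access G: HIT, count now 2. Cache: [G(c=2) Y(c=6) W(c=12)]
  34. access Y: HIT, count now 7. Cache: [G(c=2) Y(c=7) W(c=12)]
  35. access I: MISS, evict G(c=2). Cache: [I(c=1) Y(c=7) W(c=12)]
  36. access I: HIT, count now 2. Cache: [I(c=2) Y(c=7) W(c=12)]
  37. access Y: HIT, count now 8. Cache: [I(c=2) Y(c=8) W(c=12)]
  38. access G: MISS, evict I(c=2). Cache: [G(c=1) Y(c=8) W(c=12)]
  39. access I: MISS, evict G(c=1). Cache: [I(c=1) Y(c=8) W(c=12)]
  40. access I: HIT, count now 2. Cache: [I(c=2) Y(c=8) W(c=12)]
Total: 26 hits, 14 misses, 11 evictions

Answer: I Y W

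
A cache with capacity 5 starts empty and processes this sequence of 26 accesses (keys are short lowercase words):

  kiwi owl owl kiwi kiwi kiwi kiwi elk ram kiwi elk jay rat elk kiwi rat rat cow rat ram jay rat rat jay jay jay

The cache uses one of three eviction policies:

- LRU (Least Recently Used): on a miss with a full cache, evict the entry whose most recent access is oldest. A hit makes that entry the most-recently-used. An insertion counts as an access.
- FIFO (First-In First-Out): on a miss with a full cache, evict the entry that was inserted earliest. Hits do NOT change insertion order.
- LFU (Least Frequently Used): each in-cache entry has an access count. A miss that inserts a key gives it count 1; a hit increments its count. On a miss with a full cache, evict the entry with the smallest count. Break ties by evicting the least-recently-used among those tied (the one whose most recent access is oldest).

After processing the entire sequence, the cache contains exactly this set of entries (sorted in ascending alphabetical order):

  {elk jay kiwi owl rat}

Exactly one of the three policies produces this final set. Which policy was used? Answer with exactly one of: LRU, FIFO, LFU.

Answer: LFU

Derivation:
Simulating under each policy and comparing final sets:
  LRU: final set = {cow jay kiwi ram rat} -> differs
  FIFO: final set = {cow jay kiwi ram rat} -> differs
  LFU: final set = {elk jay kiwi owl rat} -> MATCHES target
Only LFU produces the target set.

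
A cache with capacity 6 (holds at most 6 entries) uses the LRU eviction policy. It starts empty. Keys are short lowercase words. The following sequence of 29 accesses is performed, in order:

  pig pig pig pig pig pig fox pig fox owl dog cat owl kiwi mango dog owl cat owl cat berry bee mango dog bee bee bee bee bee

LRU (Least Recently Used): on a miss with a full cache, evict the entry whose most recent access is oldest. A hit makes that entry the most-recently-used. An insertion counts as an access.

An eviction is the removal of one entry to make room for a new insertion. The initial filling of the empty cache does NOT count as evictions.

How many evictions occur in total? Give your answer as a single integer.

Answer: 3

Derivation:
LRU simulation (capacity=6):
  1. access pig: MISS. Cache (LRU->MRU): [pig]
  2. access pig: HIT. Cache (LRU->MRU): [pig]
  3. access pig: HIT. Cache (LRU->MRU): [pig]
  4. access pig: HIT. Cache (LRU->MRU): [pig]
  5. access pig: HIT. Cache (LRU->MRU): [pig]
  6. access pig: HIT. Cache (LRU->MRU): [pig]
  7. access fox: MISS. Cache (LRU->MRU): [pig fox]
  8. access pig: HIT. Cache (LRU->MRU): [fox pig]
  9. access fox: HIT. Cache (LRU->MRU): [pig fox]
  10. access owl: MISS. Cache (LRU->MRU): [pig fox owl]
  11. access dog: MISS. Cache (LRU->MRU): [pig fox owl dog]
  12. access cat: MISS. Cache (LRU->MRU): [pig fox owl dog cat]
  13. access owl: HIT. Cache (LRU->MRU): [pig fox dog cat owl]
  14. access kiwi: MISS. Cache (LRU->MRU): [pig fox dog cat owl kiwi]
  15. access mango: MISS, evict pig. Cache (LRU->MRU): [fox dog cat owl kiwi mango]
  16. access dog: HIT. Cache (LRU->MRU): [fox cat owl kiwi mango dog]
  17. access owl: HIT. Cache (LRU->MRU): [fox cat kiwi mango dog owl]
  18. access cat: HIT. Cache (LRU->MRU): [fox kiwi mango dog owl cat]
  19. access owl: HIT. Cache (LRU->MRU): [fox kiwi mango dog cat owl]
  20. access cat: HIT. Cache (LRU->MRU): [fox kiwi mango dog owl cat]
  21. access berry: MISS, evict fox. Cache (LRU->MRU): [kiwi mango dog owl cat berry]
  22. access bee: MISS, evict kiwi. Cache (LRU->MRU): [mango dog owl cat berry bee]
  23. access mango: HIT. Cache (LRU->MRU): [dog owl cat berry bee mango]
  24. access dog: HIT. Cache (LRU->MRU): [owl cat berry bee mango dog]
  25. access bee: HIT. Cache (LRU->MRU): [owl cat berry mango dog bee]
  26. access bee: HIT. Cache (LRU->MRU): [owl cat berry mango dog bee]
  27. access bee: HIT. Cache (LRU->MRU): [owl cat berry mango dog bee]
  28. access bee: HIT. Cache (LRU->MRU): [owl cat berry mango dog bee]
  29. access bee: HIT. Cache (LRU->MRU): [owl cat berry mango dog bee]
Total: 20 hits, 9 misses, 3 evictions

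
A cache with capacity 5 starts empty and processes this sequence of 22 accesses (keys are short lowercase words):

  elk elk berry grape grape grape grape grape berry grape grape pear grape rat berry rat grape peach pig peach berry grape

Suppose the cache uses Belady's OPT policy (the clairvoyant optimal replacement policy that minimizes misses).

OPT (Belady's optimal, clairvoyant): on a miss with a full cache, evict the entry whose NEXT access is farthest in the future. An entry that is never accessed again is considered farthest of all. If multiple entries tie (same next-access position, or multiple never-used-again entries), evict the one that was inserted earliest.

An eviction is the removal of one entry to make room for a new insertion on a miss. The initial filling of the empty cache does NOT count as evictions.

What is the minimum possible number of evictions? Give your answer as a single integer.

OPT (Belady) simulation (capacity=5):
  1. access elk: MISS. Cache: [elk]
  2. access elk: HIT. Next use of elk: never. Cache: [elk]
  3. access berry: MISS. Cache: [elk berry]
  4. access grape: MISS. Cache: [elk berry grape]
  5. access grape: HIT. Next use of grape: step 6. Cache: [elk berry grape]
  6. access grape: HIT. Next use of grape: step 7. Cache: [elk berry grape]
  7. access grape: HIT. Next use of grape: step 8. Cache: [elk berry grape]
  8. access grape: HIT. Next use of grape: step 10. Cache: [elk berry grape]
  9. access berry: HIT. Next use of berry: step 15. Cache: [elk berry grape]
  10. access grape: HIT. Next use of grape: step 11. Cache: [elk berry grape]
  11. access grape: HIT. Next use of grape: step 13. Cache: [elk berry grape]
  12. access pear: MISS. Cache: [elk berry grape pear]
  13. access grape: HIT. Next use of grape: step 17. Cache: [elk berry grape pear]
  14. access rat: MISS. Cache: [elk berry grape pear rat]
  15. access berry: HIT. Next use of berry: step 21. Cache: [elk berry grape pear rat]
  16. access rat: HIT. Next use of rat: never. Cache: [elk berry grape pear rat]
  17. access grape: HIT. Next use of grape: step 22. Cache: [elk berry grape pear rat]
  18. access peach: MISS, evict elk (next use: never). Cache: [berry grape pear rat peach]
  19. access pig: MISS, evict pear (next use: never). Cache: [berry grape rat peach pig]
  20. access peach: HIT. Next use of peach: never. Cache: [berry grape rat peach pig]
  21. access berry: HIT. Next use of berry: never. Cache: [berry grape rat peach pig]
  22. access grape: HIT. Next use of grape: never. Cache: [berry grape rat peach pig]
Total: 15 hits, 7 misses, 2 evictions

Answer: 2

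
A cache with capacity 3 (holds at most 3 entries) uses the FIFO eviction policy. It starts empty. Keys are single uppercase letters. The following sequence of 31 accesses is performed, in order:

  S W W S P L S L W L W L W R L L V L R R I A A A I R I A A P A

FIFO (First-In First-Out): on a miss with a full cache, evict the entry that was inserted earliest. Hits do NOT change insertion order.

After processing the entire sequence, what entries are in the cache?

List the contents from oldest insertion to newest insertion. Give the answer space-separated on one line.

FIFO simulation (capacity=3):
  1. access S: MISS. Cache (old->new): [S]
  2. access W: MISS. Cache (old->new): [S W]
  3. access W: HIT. Cache (old->new): [S W]
  4. access S: HIT. Cache (old->new): [S W]
  5. access P: MISS. Cache (old->new): [S W P]
  6. access L: MISS, evict S. Cache (old->new): [W P L]
  7. access S: MISS, evict W. Cache (old->new): [P L S]
  8. access L: HIT. Cache (old->new): [P L S]
  9. access W: MISS, evict P. Cache (old->new): [L S W]
  10. access L: HIT. Cache (old->new): [L S W]
  11. access W: HIT. Cache (old->new): [L S W]
  12. access L: HIT. Cache (old->new): [L S W]
  13. access W: HIT. Cache (old->new): [L S W]
  14. access R: MISS, evict L. Cache (old->new): [S W R]
  15. access L: MISS, evict S. Cache (old->new): [W R L]
  16. access L: HIT. Cache (old->new): [W R L]
  17. access V: MISS, evict W. Cache (old->new): [R L V]
  18. access L: HIT. Cache (old->new): [R L V]
  19. access R: HIT. Cache (old->new): [R L V]
  20. access R: HIT. Cache (old->new): [R L V]
  21. access I: MISS, evict R. Cache (old->new): [L V I]
  22. access A: MISS, evict L. Cache (old->new): [V I A]
  23. access A: HIT. Cache (old->new): [V I A]
  24. access A: HIT. Cache (old->new): [V I A]
  25. access I: HIT. Cache (old->new): [V I A]
  26. access R: MISS, evict V. Cache (old->new): [I A R]
  27. access I: HIT. Cache (old->new): [I A R]
  28. access A: HIT. Cache (old->new): [I A R]
  29. access A: HIT. Cache (old->new): [I A R]
  30. access P: MISS, evict I. Cache (old->new): [A R P]
  31. access A: HIT. Cache (old->new): [A R P]
Total: 18 hits, 13 misses, 10 evictions

Answer: A R P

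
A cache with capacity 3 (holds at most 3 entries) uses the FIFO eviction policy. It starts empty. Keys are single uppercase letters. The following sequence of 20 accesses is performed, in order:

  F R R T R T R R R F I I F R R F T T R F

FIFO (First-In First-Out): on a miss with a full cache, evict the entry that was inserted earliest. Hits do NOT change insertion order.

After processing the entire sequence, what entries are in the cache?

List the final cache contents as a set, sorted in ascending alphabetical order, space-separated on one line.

FIFO simulation (capacity=3):
  1. access F: MISS. Cache (old->new): [F]
  2. access R: MISS. Cache (old->new): [F R]
  3. access R: HIT. Cache (old->new): [F R]
  4. access T: MISS. Cache (old->new): [F R T]
  5. access R: HIT. Cache (old->new): [F R T]
  6. access T: HIT. Cache (old->new): [F R T]
  7. access R: HIT. Cache (old->new): [F R T]
  8. access R: HIT. Cache (old->new): [F R T]
  9. access R: HIT. Cache (old->new): [F R T]
  10. access F: HIT. Cache (old->new): [F R T]
  11. access I: MISS, evict F. Cache (old->new): [R T I]
  12. access I: HIT. Cache (old->new): [R T I]
  13. access F: MISS, evict R. Cache (old->new): [T I F]
  14. access R: MISS, evict T. Cache (old->new): [I F R]
  15. access R: HIT. Cache (old->new): [I F R]
  16. access F: HIT. Cache (old->new): [I F R]
  17. access T: MISS, evict I. Cache (old->new): [F R T]
  18. access T: HIT. Cache (old->new): [F R T]
  19. access R: HIT. Cache (old->new): [F R T]
  20. access F: HIT. Cache (old->new): [F R T]
Total: 13 hits, 7 misses, 4 evictions

Answer: F R T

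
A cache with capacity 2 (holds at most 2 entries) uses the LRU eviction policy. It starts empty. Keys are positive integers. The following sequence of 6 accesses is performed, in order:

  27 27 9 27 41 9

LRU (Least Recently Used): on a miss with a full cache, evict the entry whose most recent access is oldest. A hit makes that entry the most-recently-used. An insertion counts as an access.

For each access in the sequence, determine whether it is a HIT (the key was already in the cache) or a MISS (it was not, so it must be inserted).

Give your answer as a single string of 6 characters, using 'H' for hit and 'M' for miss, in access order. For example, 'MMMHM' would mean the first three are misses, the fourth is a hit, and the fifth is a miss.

Answer: MHMHMM

Derivation:
LRU simulation (capacity=2):
  1. access 27: MISS. Cache (LRU->MRU): [27]
  2. access 27: HIT. Cache (LRU->MRU): [27]
  3. access 9: MISS. Cache (LRU->MRU): [27 9]
  4. access 27: HIT. Cache (LRU->MRU): [9 27]
  5. access 41: MISS, evict 9. Cache (LRU->MRU): [27 41]
  6. access 9: MISS, evict 27. Cache (LRU->MRU): [41 9]
Total: 2 hits, 4 misses, 2 evictions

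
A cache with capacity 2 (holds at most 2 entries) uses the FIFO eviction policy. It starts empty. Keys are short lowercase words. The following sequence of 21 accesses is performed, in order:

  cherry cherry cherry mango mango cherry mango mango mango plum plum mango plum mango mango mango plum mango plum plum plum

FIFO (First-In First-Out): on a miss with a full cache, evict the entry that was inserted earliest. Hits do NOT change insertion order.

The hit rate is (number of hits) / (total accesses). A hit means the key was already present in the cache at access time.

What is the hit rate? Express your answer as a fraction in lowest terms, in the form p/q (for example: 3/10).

FIFO simulation (capacity=2):
  1. access cherry: MISS. Cache (old->new): [cherry]
  2. access cherry: HIT. Cache (old->new): [cherry]
  3. access cherry: HIT. Cache (old->new): [cherry]
  4. access mango: MISS. Cache (old->new): [cherry mango]
  5. access mango: HIT. Cache (old->new): [cherry mango]
  6. access cherry: HIT. Cache (old->new): [cherry mango]
  7. access mango: HIT. Cache (old->new): [cherry mango]
  8. access mango: HIT. Cache (old->new): [cherry mango]
  9. access mango: HIT. Cache (old->new): [cherry mango]
  10. access plum: MISS, evict cherry. Cache (old->new): [mango plum]
  11. access plum: HIT. Cache (old->new): [mango plum]
  12. access mango: HIT. Cache (old->new): [mango plum]
  13. access plum: HIT. Cache (old->new): [mango plum]
  14. access mango: HIT. Cache (old->new): [mango plum]
  15. access mango: HIT. Cache (old->new): [mango plum]
  16. access mango: HIT. Cache (old->new): [mango plum]
  17. access plum: HIT. Cache (old->new): [mango plum]
  18. access mango: HIT. Cache (old->new): [mango plum]
  19. access plum: HIT. Cache (old->new): [mango plum]
  20. access plum: HIT. Cache (old->new): [mango plum]
  21. access plum: HIT. Cache (old->new): [mango plum]
Total: 18 hits, 3 misses, 1 evictions

Hit rate = 18/21 = 6/7

Answer: 6/7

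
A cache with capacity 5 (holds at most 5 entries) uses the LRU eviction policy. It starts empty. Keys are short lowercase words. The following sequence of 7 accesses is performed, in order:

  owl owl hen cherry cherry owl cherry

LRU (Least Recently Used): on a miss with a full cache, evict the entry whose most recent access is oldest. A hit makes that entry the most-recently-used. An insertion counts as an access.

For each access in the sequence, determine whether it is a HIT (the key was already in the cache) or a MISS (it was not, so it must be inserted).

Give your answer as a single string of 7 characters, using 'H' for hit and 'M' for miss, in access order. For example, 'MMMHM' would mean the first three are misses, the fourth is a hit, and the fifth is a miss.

LRU simulation (capacity=5):
  1. access owl: MISS. Cache (LRU->MRU): [owl]
  2. access owl: HIT. Cache (LRU->MRU): [owl]
  3. access hen: MISS. Cache (LRU->MRU): [owl hen]
  4. access cherry: MISS. Cache (LRU->MRU): [owl hen cherry]
  5. access cherry: HIT. Cache (LRU->MRU): [owl hen cherry]
  6. access owl: HIT. Cache (LRU->MRU): [hen cherry owl]
  7. access cherry: HIT. Cache (LRU->MRU): [hen owl cherry]
Total: 4 hits, 3 misses, 0 evictions

Answer: MHMMHHH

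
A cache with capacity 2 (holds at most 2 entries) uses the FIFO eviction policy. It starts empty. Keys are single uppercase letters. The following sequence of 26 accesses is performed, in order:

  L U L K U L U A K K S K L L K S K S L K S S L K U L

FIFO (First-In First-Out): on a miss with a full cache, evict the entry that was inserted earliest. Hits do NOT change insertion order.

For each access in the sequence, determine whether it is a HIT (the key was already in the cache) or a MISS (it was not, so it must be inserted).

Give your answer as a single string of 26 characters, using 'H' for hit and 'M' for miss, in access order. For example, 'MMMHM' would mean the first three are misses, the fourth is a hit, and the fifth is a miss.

Answer: MMHMHMMMMHMHMHMMHHMMMHMMMM

Derivation:
FIFO simulation (capacity=2):
  1. access L: MISS. Cache (old->new): [L]
  2. access U: MISS. Cache (old->new): [L U]
  3. access L: HIT. Cache (old->new): [L U]
  4. access K: MISS, evict L. Cache (old->new): [U K]
  5. access U: HIT. Cache (old->new): [U K]
  6. access L: MISS, evict U. Cache (old->new): [K L]
  7. access U: MISS, evict K. Cache (old->new): [L U]
  8. access A: MISS, evict L. Cache (old->new): [U A]
  9. access K: MISS, evict U. Cache (old->new): [A K]
  10. access K: HIT. Cache (old->new): [A K]
  11. access S: MISS, evict A. Cache (old->new): [K S]
  12. access K: HIT. Cache (old->new): [K S]
  13. access L: MISS, evict K. Cache (old->new): [S L]
  14. access L: HIT. Cache (old->new): [S L]
  15. access K: MISS, evict S. Cache (old->new): [L K]
  16. access S: MISS, evict L. Cache (old->new): [K S]
  17. access K: HIT. Cache (old->new): [K S]
  18. access S: HIT. Cache (old->new): [K S]
  19. access L: MISS, evict K. Cache (old->new): [S L]
  20. access K: MISS, evict S. Cache (old->new): [L K]
  21. access S: MISS, evict L. Cache (old->new): [K S]
  22. access S: HIT. Cache (old->new): [K S]
  23. access L: MISS, evict K. Cache (old->new): [S L]
  24. access K: MISS, evict S. Cache (old->new): [L K]
  25. access U: MISS, evict L. Cache (old->new): [K U]
  26. access L: MISS, evict K. Cache (old->new): [U L]
Total: 8 hits, 18 misses, 16 evictions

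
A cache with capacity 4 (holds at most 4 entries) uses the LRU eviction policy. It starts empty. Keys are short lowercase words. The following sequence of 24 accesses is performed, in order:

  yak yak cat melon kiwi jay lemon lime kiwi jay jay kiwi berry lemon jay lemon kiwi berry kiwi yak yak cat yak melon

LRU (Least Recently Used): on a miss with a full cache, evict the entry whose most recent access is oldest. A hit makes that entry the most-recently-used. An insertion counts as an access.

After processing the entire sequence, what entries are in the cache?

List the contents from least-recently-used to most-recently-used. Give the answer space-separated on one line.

LRU simulation (capacity=4):
  1. access yak: MISS. Cache (LRU->MRU): [yak]
  2. access yak: HIT. Cache (LRU->MRU): [yak]
  3. access cat: MISS. Cache (LRU->MRU): [yak cat]
  4. access melon: MISS. Cache (LRU->MRU): [yak cat melon]
  5. access kiwi: MISS. Cache (LRU->MRU): [yak cat melon kiwi]
  6. access jay: MISS, evict yak. Cache (LRU->MRU): [cat melon kiwi jay]
  7. access lemon: MISS, evict cat. Cache (LRU->MRU): [melon kiwi jay lemon]
  8. access lime: MISS, evict melon. Cache (LRU->MRU): [kiwi jay lemon lime]
  9. access kiwi: HIT. Cache (LRU->MRU): [jay lemon lime kiwi]
  10. access jay: HIT. Cache (LRU->MRU): [lemon lime kiwi jay]
  11. access jay: HIT. Cache (LRU->MRU): [lemon lime kiwi jay]
  12. access kiwi: HIT. Cache (LRU->MRU): [lemon lime jay kiwi]
  13. access berry: MISS, evict lemon. Cache (LRU->MRU): [lime jay kiwi berry]
  14. access lemon: MISS, evict lime. Cache (LRU->MRU): [jay kiwi berry lemon]
  15. access jay: HIT. Cache (LRU->MRU): [kiwi berry lemon jay]
  16. access lemon: HIT. Cache (LRU->MRU): [kiwi berry jay lemon]
  17. access kiwi: HIT. Cache (LRU->MRU): [berry jay lemon kiwi]
  18. access berry: HIT. Cache (LRU->MRU): [jay lemon kiwi berry]
  19. access kiwi: HIT. Cache (LRU->MRU): [jay lemon berry kiwi]
  20. access yak: MISS, evict jay. Cache (LRU->MRU): [lemon berry kiwi yak]
  21. access yak: HIT. Cache (LRU->MRU): [lemon berry kiwi yak]
  22. access cat: MISS, evict lemon. Cache (LRU->MRU): [berry kiwi yak cat]
  23. access yak: HIT. Cache (LRU->MRU): [berry kiwi cat yak]
  24. access melon: MISS, evict berry. Cache (LRU->MRU): [kiwi cat yak melon]
Total: 12 hits, 12 misses, 8 evictions

Answer: kiwi cat yak melon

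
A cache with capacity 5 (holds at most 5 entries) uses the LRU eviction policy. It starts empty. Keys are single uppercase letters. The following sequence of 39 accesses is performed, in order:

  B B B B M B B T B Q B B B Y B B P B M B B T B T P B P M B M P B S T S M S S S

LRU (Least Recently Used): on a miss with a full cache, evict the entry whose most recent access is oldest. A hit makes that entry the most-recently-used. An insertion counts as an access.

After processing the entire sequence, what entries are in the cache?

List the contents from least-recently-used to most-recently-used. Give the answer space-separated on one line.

Answer: P B T M S

Derivation:
LRU simulation (capacity=5):
  1. access B: MISS. Cache (LRU->MRU): [B]
  2. access B: HIT. Cache (LRU->MRU): [B]
  3. access B: HIT. Cache (LRU->MRU): [B]
  4. access B: HIT. Cache (LRU->MRU): [B]
  5. access M: MISS. Cache (LRU->MRU): [B M]
  6. access B: HIT. Cache (LRU->MRU): [M B]
  7. access B: HIT. Cache (LRU->MRU): [M B]
  8. access T: MISS. Cache (LRU->MRU): [M B T]
  9. access B: HIT. Cache (LRU->MRU): [M T B]
  10. access Q: MISS. Cache (LRU->MRU): [M T B Q]
  11. access B: HIT. Cache (LRU->MRU): [M T Q B]
  12. access B: HIT. Cache (LRU->MRU): [M T Q B]
  13. access B: HIT. Cache (LRU->MRU): [M T Q B]
  14. access Y: MISS. Cache (LRU->MRU): [M T Q B Y]
  15. access B: HIT. Cache (LRU->MRU): [M T Q Y B]
  16. access B: HIT. Cache (LRU->MRU): [M T Q Y B]
  17. access P: MISS, evict M. Cache (LRU->MRU): [T Q Y B P]
  18. access B: HIT. Cache (LRU->MRU): [T Q Y P B]
  19. access M: MISS, evict T. Cache (LRU->MRU): [Q Y P B M]
  20. access B: HIT. Cache (LRU->MRU): [Q Y P M B]
  21. access B: HIT. Cache (LRU->MRU): [Q Y P M B]
  22. access T: MISS, evict Q. Cache (LRU->MRU): [Y P M B T]
  23. access B: HIT. Cache (LRU->MRU): [Y P M T B]
  24. access T: HIT. Cache (LRU->MRU): [Y P M B T]
  25. access P: HIT. Cache (LRU->MRU): [Y M B T P]
  26. access B: HIT. Cache (LRU->MRU): [Y M T P B]
  27. access P: HIT. Cache (LRU->MRU): [Y M T B P]
  28. access M: HIT. Cache (LRU->MRU): [Y T B P M]
  29. access B: HIT. Cache (LRU->MRU): [Y T P M B]
  30. access M: HIT. Cache (LRU->MRU): [Y T P B M]
  31. access P: HIT. Cache (LRU->MRU): [Y T B M P]
  32. access B: HIT. Cache (LRU->MRU): [Y T M P B]
  33. access S: MISS, evict Y. Cache (LRU->MRU): [T M P B S]
  34. access T: HIT. Cache (LRU->MRU): [M P B S T]
  35. access S: HIT. Cache (LRU->MRU): [M P B T S]
  36. access M: HIT. Cache (LRU->MRU): [P B T S M]
  37. access S: HIT. Cache (LRU->MRU): [P B T M S]
  38. access S: HIT. Cache (LRU->MRU): [P B T M S]
  39. access S: HIT. Cache (LRU->MRU): [P B T M S]
Total: 30 hits, 9 misses, 4 evictions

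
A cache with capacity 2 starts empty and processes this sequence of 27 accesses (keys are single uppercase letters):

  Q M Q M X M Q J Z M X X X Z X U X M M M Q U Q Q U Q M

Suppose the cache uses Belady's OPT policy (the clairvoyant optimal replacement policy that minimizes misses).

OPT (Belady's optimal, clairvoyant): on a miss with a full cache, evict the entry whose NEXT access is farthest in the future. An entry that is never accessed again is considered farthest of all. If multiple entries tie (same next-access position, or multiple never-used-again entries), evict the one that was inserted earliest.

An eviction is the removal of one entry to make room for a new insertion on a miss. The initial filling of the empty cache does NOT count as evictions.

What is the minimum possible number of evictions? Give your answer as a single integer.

OPT (Belady) simulation (capacity=2):
  1. access Q: MISS. Cache: [Q]
  2. access M: MISS. Cache: [Q M]
  3. access Q: HIT. Next use of Q: step 7. Cache: [Q M]
  4. access M: HIT. Next use of M: step 6. Cache: [Q M]
  5. access X: MISS, evict Q (next use: step 7). Cache: [M X]
  6. access M: HIT. Next use of M: step 10. Cache: [M X]
  7. access Q: MISS, evict X (next use: step 11). Cache: [M Q]
  8. access J: MISS, evict Q (next use: step 21). Cache: [M J]
  9. access Z: MISS, evict J (next use: never). Cache: [M Z]
  10. access M: HIT. Next use of M: step 18. Cache: [M Z]
  11. access X: MISS, evict M (next use: step 18). Cache: [Z X]
  12. access X: HIT. Next use of X: step 13. Cache: [Z X]
  13. access X: HIT. Next use of X: step 15. Cache: [Z X]
  14. access Z: HIT. Next use of Z: never. Cache: [Z X]
  15. access X: HIT. Next use of X: step 17. Cache: [Z X]
  16. access U: MISS, evict Z (next use: never). Cache: [X U]
  17. access X: HIT. Next use of X: never. Cache: [X U]
  18. access M: MISS, evict X (next use: never). Cache: [U M]
  19. access M: HIT. Next use of M: step 20. Cache: [U M]
  20. access M: HIT. Next use of M: step 27. Cache: [U M]
  21. access Q: MISS, evict M (next use: step 27). Cache: [U Q]
  22. access U: HIT. Next use of U: step 25. Cache: [U Q]
  23. access Q: HIT. Next use of Q: step 24. Cache: [U Q]
  24. access Q: HIT. Next use of Q: step 26. Cache: [U Q]
  25. access U: HIT. Next use of U: never. Cache: [U Q]
  26. access Q: HIT. Next use of Q: never. Cache: [U Q]
  27. access M: MISS, evict U (next use: never). Cache: [Q M]
Total: 16 hits, 11 misses, 9 evictions

Answer: 9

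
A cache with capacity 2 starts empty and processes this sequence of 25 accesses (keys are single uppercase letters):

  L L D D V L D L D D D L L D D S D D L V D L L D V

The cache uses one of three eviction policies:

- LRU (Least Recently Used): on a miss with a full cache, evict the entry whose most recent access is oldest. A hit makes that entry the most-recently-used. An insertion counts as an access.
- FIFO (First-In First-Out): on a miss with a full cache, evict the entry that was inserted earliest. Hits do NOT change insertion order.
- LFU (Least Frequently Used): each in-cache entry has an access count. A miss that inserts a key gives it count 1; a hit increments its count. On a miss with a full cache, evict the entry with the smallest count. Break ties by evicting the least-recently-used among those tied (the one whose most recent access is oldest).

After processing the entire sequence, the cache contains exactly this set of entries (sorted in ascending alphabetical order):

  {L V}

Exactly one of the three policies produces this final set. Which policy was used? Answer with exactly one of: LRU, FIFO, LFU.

Answer: FIFO

Derivation:
Simulating under each policy and comparing final sets:
  LRU: final set = {D V} -> differs
  FIFO: final set = {L V} -> MATCHES target
  LFU: final set = {D V} -> differs
Only FIFO produces the target set.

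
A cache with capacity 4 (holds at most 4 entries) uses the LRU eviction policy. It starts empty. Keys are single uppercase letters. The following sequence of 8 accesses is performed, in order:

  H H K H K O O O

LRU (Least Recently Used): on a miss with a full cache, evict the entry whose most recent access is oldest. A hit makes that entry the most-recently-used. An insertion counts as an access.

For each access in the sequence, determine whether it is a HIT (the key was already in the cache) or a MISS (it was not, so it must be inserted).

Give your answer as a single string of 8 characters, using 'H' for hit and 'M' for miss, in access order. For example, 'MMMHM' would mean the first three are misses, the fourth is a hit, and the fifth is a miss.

Answer: MHMHHMHH

Derivation:
LRU simulation (capacity=4):
  1. access H: MISS. Cache (LRU->MRU): [H]
  2. access H: HIT. Cache (LRU->MRU): [H]
  3. access K: MISS. Cache (LRU->MRU): [H K]
  4. access H: HIT. Cache (LRU->MRU): [K H]
  5. access K: HIT. Cache (LRU->MRU): [H K]
  6. access O: MISS. Cache (LRU->MRU): [H K O]
  7. access O: HIT. Cache (LRU->MRU): [H K O]
  8. access O: HIT. Cache (LRU->MRU): [H K O]
Total: 5 hits, 3 misses, 0 evictions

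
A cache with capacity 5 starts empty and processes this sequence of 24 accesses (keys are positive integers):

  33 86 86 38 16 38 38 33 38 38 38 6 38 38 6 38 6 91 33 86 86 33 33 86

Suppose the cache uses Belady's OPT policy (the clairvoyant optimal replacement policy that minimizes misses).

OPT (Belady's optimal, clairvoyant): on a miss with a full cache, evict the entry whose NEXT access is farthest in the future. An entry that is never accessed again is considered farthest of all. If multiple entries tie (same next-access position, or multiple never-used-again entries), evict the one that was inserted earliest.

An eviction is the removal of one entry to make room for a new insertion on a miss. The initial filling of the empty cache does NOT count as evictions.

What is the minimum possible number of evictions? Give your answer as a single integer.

Answer: 1

Derivation:
OPT (Belady) simulation (capacity=5):
  1. access 33: MISS. Cache: [33]
  2. access 86: MISS. Cache: [33 86]
  3. access 86: HIT. Next use of 86: step 20. Cache: [33 86]
  4. access 38: MISS. Cache: [33 86 38]
  5. access 16: MISS. Cache: [33 86 38 16]
  6. access 38: HIT. Next use of 38: step 7. Cache: [33 86 38 16]
  7. access 38: HIT. Next use of 38: step 9. Cache: [33 86 38 16]
  8. access 33: HIT. Next use of 33: step 19. Cache: [33 86 38 16]
  9. access 38: HIT. Next use of 38: step 10. Cache: [33 86 38 16]
  10. access 38: HIT. Next use of 38: step 11. Cache: [33 86 38 16]
  11. access 38: HIT. Next use of 38: step 13. Cache: [33 86 38 16]
  12. access 6: MISS. Cache: [33 86 38 16 6]
  13. access 38: HIT. Next use of 38: step 14. Cache: [33 86 38 16 6]
  14. access 38: HIT. Next use of 38: step 16. Cache: [33 86 38 16 6]
  15. access 6: HIT. Next use of 6: step 17. Cache: [33 86 38 16 6]
  16. access 38: HIT. Next use of 38: never. Cache: [33 86 38 16 6]
  17. access 6: HIT. Next use of 6: never. Cache: [33 86 38 16 6]
  18. access 91: MISS, evict 38 (next use: never). Cache: [33 86 16 6 91]
  19. access 33: HIT. Next use of 33: step 22. Cache: [33 86 16 6 91]
  20. access 86: HIT. Next use of 86: step 21. Cache: [33 86 16 6 91]
  21. access 86: HIT. Next use of 86: step 24. Cache: [33 86 16 6 91]
  22. access 33: HIT. Next use of 33: step 23. Cache: [33 86 16 6 91]
  23. access 33: HIT. Next use of 33: never. Cache: [33 86 16 6 91]
  24. access 86: HIT. Next use of 86: never. Cache: [33 86 16 6 91]
Total: 18 hits, 6 misses, 1 evictions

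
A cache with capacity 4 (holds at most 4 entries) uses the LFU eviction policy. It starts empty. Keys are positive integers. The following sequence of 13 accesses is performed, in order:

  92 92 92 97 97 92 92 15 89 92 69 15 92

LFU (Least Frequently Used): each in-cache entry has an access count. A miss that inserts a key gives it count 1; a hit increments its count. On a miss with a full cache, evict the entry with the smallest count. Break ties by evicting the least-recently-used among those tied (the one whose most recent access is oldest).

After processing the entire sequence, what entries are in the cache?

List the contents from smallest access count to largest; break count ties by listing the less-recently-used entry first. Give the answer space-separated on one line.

Answer: 69 15 97 92

Derivation:
LFU simulation (capacity=4):
  1. access 92: MISS. Cache: [92(c=1)]
  2. access 92: HIT, count now 2. Cache: [92(c=2)]
  3. access 92: HIT, count now 3. Cache: [92(c=3)]
  4. access 97: MISS. Cache: [97(c=1) 92(c=3)]
  5. access 97: HIT, count now 2. Cache: [97(c=2) 92(c=3)]
  6. access 92: HIT, count now 4. Cache: [97(c=2) 92(c=4)]
  7. access 92: HIT, count now 5. Cache: [97(c=2) 92(c=5)]
  8. access 15: MISS. Cache: [15(c=1) 97(c=2) 92(c=5)]
  9. access 89: MISS. Cache: [15(c=1) 89(c=1) 97(c=2) 92(c=5)]
  10. access 92: HIT, count now 6. Cache: [15(c=1) 89(c=1) 97(c=2) 92(c=6)]
  11. access 69: MISS, evict 15(c=1). Cache: [89(c=1) 69(c=1) 97(c=2) 92(c=6)]
  12. access 15: MISS, evict 89(c=1). Cache: [69(c=1) 15(c=1) 97(c=2) 92(c=6)]
  13. access 92: HIT, count now 7. Cache: [69(c=1) 15(c=1) 97(c=2) 92(c=7)]
Total: 7 hits, 6 misses, 2 evictions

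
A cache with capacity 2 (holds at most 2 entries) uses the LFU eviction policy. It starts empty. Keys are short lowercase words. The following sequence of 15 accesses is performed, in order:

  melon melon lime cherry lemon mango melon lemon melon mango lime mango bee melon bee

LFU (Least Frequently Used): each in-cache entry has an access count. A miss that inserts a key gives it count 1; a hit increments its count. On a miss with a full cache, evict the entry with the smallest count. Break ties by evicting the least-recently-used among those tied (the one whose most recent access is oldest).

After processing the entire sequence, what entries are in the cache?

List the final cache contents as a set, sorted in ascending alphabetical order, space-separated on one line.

LFU simulation (capacity=2):
  1. access melon: MISS. Cache: [melon(c=1)]
  2. access melon: HIT, count now 2. Cache: [melon(c=2)]
  3. access lime: MISS. Cache: [lime(c=1) melon(c=2)]
  4. access cherry: MISS, evict lime(c=1). Cache: [cherry(c=1) melon(c=2)]
  5. access lemon: MISS, evict cherry(c=1). Cache: [lemon(c=1) melon(c=2)]
  6. access mango: MISS, evict lemon(c=1). Cache: [mango(c=1) melon(c=2)]
  7. access melon: HIT, count now 3. Cache: [mango(c=1) melon(c=3)]
  8. access lemon: MISS, evict mango(c=1). Cache: [lemon(c=1) melon(c=3)]
  9. access melon: HIT, count now 4. Cache: [lemon(c=1) melon(c=4)]
  10. access mango: MISS, evict lemon(c=1). Cache: [mango(c=1) melon(c=4)]
  11. access lime: MISS, evict mango(c=1). Cache: [lime(c=1) melon(c=4)]
  12. access mango: MISS, evict lime(c=1). Cache: [mango(c=1) melon(c=4)]
  13. access bee: MISS, evict mango(c=1). Cache: [bee(c=1) melon(c=4)]
  14. access melon: HIT, count now 5. Cache: [bee(c=1) melon(c=5)]
  15. access bee: HIT, count now 2. Cache: [bee(c=2) melon(c=5)]
Total: 5 hits, 10 misses, 8 evictions

Answer: bee melon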